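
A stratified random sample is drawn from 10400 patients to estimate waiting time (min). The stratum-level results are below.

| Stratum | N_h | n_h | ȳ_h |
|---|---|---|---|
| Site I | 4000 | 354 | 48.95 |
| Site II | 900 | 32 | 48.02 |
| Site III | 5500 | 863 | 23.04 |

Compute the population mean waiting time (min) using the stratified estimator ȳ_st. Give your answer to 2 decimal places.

N = Σ N_h = 10400. Stratum weights W_h = N_h/N.
ȳ_st = (4000·48.95 + 900·48.02 + 5500·23.04) / 10400 = 35.1671

ȳ_st ≈ 35.17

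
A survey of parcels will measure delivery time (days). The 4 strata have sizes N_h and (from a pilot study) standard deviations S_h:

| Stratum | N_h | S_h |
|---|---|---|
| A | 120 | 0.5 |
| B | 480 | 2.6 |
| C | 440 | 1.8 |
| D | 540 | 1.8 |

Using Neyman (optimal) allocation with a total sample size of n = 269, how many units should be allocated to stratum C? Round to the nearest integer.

Neyman allocation: n_h = n · N_h S_h / Σ N_i S_i, with n = 269.
  stratum A: N_h·S_h = 120·0.5 = 60.00
  stratum B: N_h·S_h = 480·2.6 = 1248.00
  stratum C: N_h·S_h = 440·1.8 = 792.00
  stratum D: N_h·S_h = 540·1.8 = 972.00
Σ N_h S_h = 3072.00
n for stratum C = 269·792.00/3072.00 = 69.352 → 69

69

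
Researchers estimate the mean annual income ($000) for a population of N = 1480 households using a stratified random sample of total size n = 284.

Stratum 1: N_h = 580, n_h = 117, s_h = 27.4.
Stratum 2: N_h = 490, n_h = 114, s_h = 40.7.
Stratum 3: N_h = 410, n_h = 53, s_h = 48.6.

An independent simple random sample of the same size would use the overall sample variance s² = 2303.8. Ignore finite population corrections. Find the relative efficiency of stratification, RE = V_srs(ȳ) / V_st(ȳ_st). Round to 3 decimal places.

V̂(ȳ_st) = Σ W_h² s_h²/n_h, with W_h = N_h/N and N = 1480:
  stratum 1: (580/1480)²·27.4²/117 = 0.98548
  stratum 2: (490/1480)²·40.7²/114 = 1.59277
  stratum 3: (410/1480)²·48.6²/53 = 3.42012
V_st = 5.99837
V_srs = s²/n = 2303.8/284 = 8.11197
Relative efficiency = V_srs / V_st = 8.11197/5.99837 = 1.3524

RE ≈ 1.352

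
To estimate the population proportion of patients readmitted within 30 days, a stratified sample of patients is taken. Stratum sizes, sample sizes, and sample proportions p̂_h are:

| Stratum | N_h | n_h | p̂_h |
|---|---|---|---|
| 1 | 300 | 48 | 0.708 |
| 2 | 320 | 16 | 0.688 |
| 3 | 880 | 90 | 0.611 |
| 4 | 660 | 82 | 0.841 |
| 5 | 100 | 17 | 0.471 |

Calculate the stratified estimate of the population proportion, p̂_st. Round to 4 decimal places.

p̂_st ≈ 0.6958

N = 2260; stratum weights W_h = N_h/N.
p̂_st = Σ W_h p̂_h = (300·0.708 + 320·0.688 + 880·0.611 + 660·0.841 + 100·0.471)/2260 = 0.69575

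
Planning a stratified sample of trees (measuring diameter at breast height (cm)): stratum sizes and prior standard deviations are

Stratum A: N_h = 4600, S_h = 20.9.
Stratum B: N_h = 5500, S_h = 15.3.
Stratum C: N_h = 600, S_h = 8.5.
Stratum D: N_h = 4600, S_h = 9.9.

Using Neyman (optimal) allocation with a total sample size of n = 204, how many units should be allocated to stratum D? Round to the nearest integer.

40

Neyman allocation: n_h = n · N_h S_h / Σ N_i S_i, with n = 204.
  stratum A: N_h·S_h = 4600·20.9 = 96140.00
  stratum B: N_h·S_h = 5500·15.3 = 84150.00
  stratum C: N_h·S_h = 600·8.5 = 5100.00
  stratum D: N_h·S_h = 4600·9.9 = 45540.00
Σ N_h S_h = 230930.00
n for stratum D = 204·45540.00/230930.00 = 40.229 → 40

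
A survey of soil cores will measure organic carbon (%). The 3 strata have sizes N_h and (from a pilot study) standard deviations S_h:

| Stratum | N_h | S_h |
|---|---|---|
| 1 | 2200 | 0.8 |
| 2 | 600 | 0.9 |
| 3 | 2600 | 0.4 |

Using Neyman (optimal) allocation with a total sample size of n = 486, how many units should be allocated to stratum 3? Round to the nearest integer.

151

Neyman allocation: n_h = n · N_h S_h / Σ N_i S_i, with n = 486.
  stratum 1: N_h·S_h = 2200·0.8 = 1760.00
  stratum 2: N_h·S_h = 600·0.9 = 540.00
  stratum 3: N_h·S_h = 2600·0.4 = 1040.00
Σ N_h S_h = 3340.00
n for stratum 3 = 486·1040.00/3340.00 = 151.329 → 151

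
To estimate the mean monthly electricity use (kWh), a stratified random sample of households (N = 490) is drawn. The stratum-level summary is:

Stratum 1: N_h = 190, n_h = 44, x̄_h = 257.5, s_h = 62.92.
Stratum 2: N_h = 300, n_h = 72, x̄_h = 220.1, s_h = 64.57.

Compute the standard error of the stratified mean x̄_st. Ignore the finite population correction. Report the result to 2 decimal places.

V̂(x̄_st) = Σ W_h² s_h²/n_h, with W_h = N_h/N and N = 490:
  stratum 1: (190/490)²·62.92²/44 = 13.5282
  stratum 2: (300/490)²·64.57²/72 = 21.706
V̂(x̄_st) = 35.2342
SE(x̄_st) = √35.2342 = 5.93584

SE(x̄_st) ≈ 5.94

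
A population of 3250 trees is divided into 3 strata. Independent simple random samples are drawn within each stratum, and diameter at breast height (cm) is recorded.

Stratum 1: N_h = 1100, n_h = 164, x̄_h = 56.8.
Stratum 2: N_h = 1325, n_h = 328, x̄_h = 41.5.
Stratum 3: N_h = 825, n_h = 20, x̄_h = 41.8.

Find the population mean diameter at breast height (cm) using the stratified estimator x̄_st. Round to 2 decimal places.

N = Σ N_h = 3250. Stratum weights W_h = N_h/N.
x̄_st = (1100·56.8 + 1325·41.5 + 825·41.8) / 3250 = 46.7546

x̄_st ≈ 46.75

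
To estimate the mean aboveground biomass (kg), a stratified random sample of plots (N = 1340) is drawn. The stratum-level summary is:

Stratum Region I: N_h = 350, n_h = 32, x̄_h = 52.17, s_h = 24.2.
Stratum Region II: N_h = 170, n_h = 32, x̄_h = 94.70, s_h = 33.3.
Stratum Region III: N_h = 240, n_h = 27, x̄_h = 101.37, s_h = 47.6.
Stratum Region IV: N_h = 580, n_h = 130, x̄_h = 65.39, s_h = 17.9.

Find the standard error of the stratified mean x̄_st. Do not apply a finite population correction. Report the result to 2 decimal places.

V̂(x̄_st) = Σ W_h² s_h²/n_h, with W_h = N_h/N and N = 1340:
  stratum Region I: (350/1340)²·24.2²/32 = 1.24855
  stratum Region II: (170/1340)²·33.3²/32 = 0.557734
  stratum Region III: (240/1340)²·47.6²/27 = 2.69193
  stratum Region IV: (580/1340)²·17.9²/130 = 0.461752
V̂(x̄_st) = 4.95997
SE(x̄_st) = √4.95997 = 2.2271

SE(x̄_st) ≈ 2.23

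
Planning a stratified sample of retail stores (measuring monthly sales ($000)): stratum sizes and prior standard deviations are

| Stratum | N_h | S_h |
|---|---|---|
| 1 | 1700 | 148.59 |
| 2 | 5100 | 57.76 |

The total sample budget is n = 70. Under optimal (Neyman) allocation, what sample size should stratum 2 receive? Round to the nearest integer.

Neyman allocation: n_h = n · N_h S_h / Σ N_i S_i, with n = 70.
  stratum 1: N_h·S_h = 1700·148.59 = 252603.00
  stratum 2: N_h·S_h = 5100·57.76 = 294576.00
Σ N_h S_h = 547179.00
n for stratum 2 = 70·294576.00/547179.00 = 37.685 → 38

38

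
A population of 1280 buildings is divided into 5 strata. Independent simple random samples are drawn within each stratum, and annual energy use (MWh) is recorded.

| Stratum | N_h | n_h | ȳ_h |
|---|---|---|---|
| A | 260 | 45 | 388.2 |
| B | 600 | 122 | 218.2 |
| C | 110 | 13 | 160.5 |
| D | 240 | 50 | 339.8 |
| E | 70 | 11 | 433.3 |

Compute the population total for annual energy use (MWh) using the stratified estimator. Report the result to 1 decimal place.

τ̂_st ≈ 361390.0

τ̂_st = Σ N_h ȳ_h = 260·388.2 + 600·218.2 + 110·160.5 + 240·339.8 + 70·433.3 = 361390.0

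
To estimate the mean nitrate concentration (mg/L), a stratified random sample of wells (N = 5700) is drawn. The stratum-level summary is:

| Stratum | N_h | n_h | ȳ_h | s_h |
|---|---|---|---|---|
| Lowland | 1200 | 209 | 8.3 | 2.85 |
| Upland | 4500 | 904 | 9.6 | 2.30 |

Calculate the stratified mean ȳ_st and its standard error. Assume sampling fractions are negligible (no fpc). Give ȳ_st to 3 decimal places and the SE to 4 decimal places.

ȳ_st = Σ W_h ȳ_h = (1200·8.3 + 4500·9.6)/5700 = 9.32632
V̂(ȳ_st) = Σ W_h² s_h²/n_h, with W_h = N_h/N and N = 5700:
  stratum Lowland: (1200/5700)²·2.85²/209 = 0.00172249
  stratum Upland: (4500/5700)²·2.30²/904 = 0.00364723
V̂(ȳ_st) = 0.00536971
SE(ȳ_st) = √0.00536971 = 0.0732783

ȳ_st ≈ 9.326, SE ≈ 0.0733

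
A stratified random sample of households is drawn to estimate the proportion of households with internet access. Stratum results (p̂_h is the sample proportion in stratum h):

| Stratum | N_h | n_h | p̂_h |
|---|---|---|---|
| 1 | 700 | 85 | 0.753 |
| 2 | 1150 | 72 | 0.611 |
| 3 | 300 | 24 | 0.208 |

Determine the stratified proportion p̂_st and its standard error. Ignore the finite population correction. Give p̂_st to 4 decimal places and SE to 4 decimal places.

N = 2150; stratum weights W_h = N_h/N.
p̂_st = Σ W_h p̂_h = (700·0.753 + 1150·0.611 + 300·0.208)/2150 = 0.60100
V̂(p̂_st) = Σ W_h² p̂_h(1−p̂_h)/(n_h−1):
  stratum 1: (700/2150)²·0.753·0.247/84 = 0.00023471
  stratum 2: (1150/2150)²·0.611·0.389/71 = 0.000957748
  stratum 3: (300/2150)²·0.208·0.792/23 = 0.000139452
V̂(p̂_st) = 0.00133191; SE = √V̂ = 0.0364953

p̂_st ≈ 0.6010, SE ≈ 0.0365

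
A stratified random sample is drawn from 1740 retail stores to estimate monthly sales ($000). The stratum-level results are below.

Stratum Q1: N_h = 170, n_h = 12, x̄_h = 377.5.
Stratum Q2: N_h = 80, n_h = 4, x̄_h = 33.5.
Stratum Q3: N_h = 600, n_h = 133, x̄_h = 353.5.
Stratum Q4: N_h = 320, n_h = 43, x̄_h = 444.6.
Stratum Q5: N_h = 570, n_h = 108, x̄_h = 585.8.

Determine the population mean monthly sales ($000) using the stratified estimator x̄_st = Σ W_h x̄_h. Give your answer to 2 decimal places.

N = Σ N_h = 1740. Stratum weights W_h = N_h/N.
x̄_st = (170·377.5 + 80·33.5 + 600·353.5 + 320·444.6 + 570·585.8) / 1740 = 433.9845

x̄_st ≈ 433.98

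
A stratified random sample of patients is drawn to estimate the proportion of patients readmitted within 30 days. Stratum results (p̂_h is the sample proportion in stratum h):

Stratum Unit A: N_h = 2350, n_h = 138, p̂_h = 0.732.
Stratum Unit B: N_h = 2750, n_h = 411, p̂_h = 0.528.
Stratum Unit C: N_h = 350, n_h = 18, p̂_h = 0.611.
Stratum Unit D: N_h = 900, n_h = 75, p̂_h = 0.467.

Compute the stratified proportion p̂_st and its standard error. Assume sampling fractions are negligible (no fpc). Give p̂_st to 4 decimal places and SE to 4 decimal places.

p̂_st ≈ 0.5994, SE ≈ 0.0205

N = 6350; stratum weights W_h = N_h/N.
p̂_st = Σ W_h p̂_h = (2350·0.732 + 2750·0.528 + 350·0.611 + 900·0.467)/6350 = 0.59943
V̂(p̂_st) = Σ W_h² p̂_h(1−p̂_h)/(n_h−1):
  stratum Unit A: (2350/6350)²·0.732·0.268/137 = 0.000196116
  stratum Unit B: (2750/6350)²·0.528·0.472/410 = 0.000114001
  stratum Unit C: (350/6350)²·0.611·0.389/17 = 4.24747e-05
  stratum Unit D: (900/6350)²·0.467·0.533/74 = 6.75694e-05
V̂(p̂_st) = 0.000420162; SE = √V̂ = 0.0204978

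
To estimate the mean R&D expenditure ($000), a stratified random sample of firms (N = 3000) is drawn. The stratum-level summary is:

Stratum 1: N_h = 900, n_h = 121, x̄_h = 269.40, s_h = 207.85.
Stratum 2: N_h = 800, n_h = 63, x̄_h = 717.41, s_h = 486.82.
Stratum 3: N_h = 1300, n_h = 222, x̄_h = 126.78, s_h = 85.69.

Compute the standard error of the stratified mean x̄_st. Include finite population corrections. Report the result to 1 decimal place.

V̂(x̄_st) = Σ W_h² (1 − n_h/N_h) s_h²/n_h, with W_h = N_h/N and N = 3000:
  stratum 1: (900/3000)²·(1 − 121/900)·207.85²/121 = 27.8133
  stratum 2: (800/3000)²·(1 − 63/800)·486.82²/63 = 246.44
  stratum 3: (1300/3000)²·(1 − 222/1300)·85.69²/222 = 5.15023
V̂(x̄_st) = 279.404
SE(x̄_st) = √279.404 = 16.7154

SE(x̄_st) ≈ 16.7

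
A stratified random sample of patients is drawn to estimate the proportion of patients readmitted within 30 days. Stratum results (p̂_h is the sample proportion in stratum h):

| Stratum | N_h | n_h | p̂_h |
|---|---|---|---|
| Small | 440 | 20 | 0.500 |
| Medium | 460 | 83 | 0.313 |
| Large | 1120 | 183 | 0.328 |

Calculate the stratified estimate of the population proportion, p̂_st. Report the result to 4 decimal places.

N = 2020; stratum weights W_h = N_h/N.
p̂_st = Σ W_h p̂_h = (440·0.500 + 460·0.313 + 1120·0.328)/2020 = 0.36205

p̂_st ≈ 0.3620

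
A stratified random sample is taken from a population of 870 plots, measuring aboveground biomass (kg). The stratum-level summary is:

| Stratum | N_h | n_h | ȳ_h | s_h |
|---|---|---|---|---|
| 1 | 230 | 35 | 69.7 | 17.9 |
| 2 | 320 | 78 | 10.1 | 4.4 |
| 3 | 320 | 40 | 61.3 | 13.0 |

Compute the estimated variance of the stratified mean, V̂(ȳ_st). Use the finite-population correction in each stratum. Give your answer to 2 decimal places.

V̂(ȳ_st) = Σ W_h² (1 − n_h/N_h) s_h²/n_h, with W_h = N_h/N and N = 870:
  stratum 1: (230/870)²·(1 − 35/230)·17.9²/35 = 0.542453
  stratum 2: (320/870)²·(1 − 78/320)·4.4²/78 = 0.0253944
  stratum 3: (320/870)²·(1 − 40/320)·13.0²/40 = 0.500145
V̂(ȳ_st) = 1.06799

V̂(ȳ_st) ≈ 1.07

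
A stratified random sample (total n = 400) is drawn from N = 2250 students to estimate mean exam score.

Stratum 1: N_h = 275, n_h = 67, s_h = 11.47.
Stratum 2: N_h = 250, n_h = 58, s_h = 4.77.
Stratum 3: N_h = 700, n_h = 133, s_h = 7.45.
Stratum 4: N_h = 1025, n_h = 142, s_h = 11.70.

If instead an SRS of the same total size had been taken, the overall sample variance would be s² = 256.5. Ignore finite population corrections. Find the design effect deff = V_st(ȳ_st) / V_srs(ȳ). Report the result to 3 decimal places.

deff ≈ 0.428

V̂(ȳ_st) = Σ W_h² s_h²/n_h, with W_h = N_h/N and N = 2250:
  stratum 1: (275/2250)²·11.47²/67 = 0.0293327
  stratum 2: (250/2250)²·4.77²/58 = 0.0048431
  stratum 3: (700/2250)²·7.45²/133 = 0.0403917
  stratum 4: (1025/2250)²·11.70²/142 = 0.200063
V_st = 0.27463
V_srs = s²/n = 256.5/400 = 0.64125
deff = V_st / V_srs = 0.27463/0.64125 = 0.4283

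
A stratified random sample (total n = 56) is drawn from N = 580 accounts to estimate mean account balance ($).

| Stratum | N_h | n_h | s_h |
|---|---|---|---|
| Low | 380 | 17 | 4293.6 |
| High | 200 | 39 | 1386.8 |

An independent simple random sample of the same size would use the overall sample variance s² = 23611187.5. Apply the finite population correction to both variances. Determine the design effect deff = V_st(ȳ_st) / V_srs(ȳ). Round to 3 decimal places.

V̂(ȳ_st) = Σ W_h² (1 − n_h/N_h) s_h²/n_h, with W_h = N_h/N and N = 580:
  stratum Low: (380/580)²·(1 − 17/380)·4293.6²/17 = 444660
  stratum High: (200/580)²·(1 − 39/200)·1386.8²/39 = 4720.23
V_st = 449381
V_srs = (1 − 56/580)·23611187.5/56 = 380919
deff = V_st / V_srs = 449381/380919 = 1.1797

deff ≈ 1.180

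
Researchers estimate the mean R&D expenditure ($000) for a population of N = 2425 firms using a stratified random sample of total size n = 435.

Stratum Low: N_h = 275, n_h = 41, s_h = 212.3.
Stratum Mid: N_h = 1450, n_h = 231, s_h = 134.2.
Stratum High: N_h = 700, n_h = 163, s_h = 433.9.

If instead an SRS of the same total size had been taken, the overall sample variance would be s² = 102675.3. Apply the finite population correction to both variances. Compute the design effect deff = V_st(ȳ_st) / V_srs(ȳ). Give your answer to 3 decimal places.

deff ≈ 0.564

V̂(ȳ_st) = Σ W_h² (1 − n_h/N_h) s_h²/n_h, with W_h = N_h/N and N = 2425:
  stratum Low: (275/2425)²·(1 − 41/275)·212.3²/41 = 12.0293
  stratum Mid: (1450/2425)²·(1 − 231/1450)·134.2²/231 = 23.4337
  stratum High: (700/2425)²·(1 − 163/700)·433.9²/163 = 73.8313
V_st = 109.294
V_srs = (1 − 435/2425)·102675.3/435 = 193.695
deff = V_st / V_srs = 109.294/193.695 = 0.5643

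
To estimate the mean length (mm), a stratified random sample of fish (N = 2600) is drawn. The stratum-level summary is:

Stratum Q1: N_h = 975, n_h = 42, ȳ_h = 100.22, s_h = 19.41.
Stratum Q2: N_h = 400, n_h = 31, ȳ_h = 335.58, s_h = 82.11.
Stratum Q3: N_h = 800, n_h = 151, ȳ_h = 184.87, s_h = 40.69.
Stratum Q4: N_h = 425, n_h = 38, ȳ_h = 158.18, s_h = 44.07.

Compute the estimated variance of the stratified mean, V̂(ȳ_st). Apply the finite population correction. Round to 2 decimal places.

V̂(ȳ_st) = Σ W_h² (1 − n_h/N_h) s_h²/n_h, with W_h = N_h/N and N = 2600:
  stratum Q1: (975/2600)²·(1 − 42/975)·19.41²/42 = 1.20709
  stratum Q2: (400/2600)²·(1 − 31/400)·82.11²/31 = 4.74865
  stratum Q3: (800/2600)²·(1 − 151/800)·40.69²/151 = 0.842144
  stratum Q4: (425/2600)²·(1 − 38/425)·44.07²/38 = 1.24353
V̂(ȳ_st) = 8.04142

V̂(ȳ_st) ≈ 8.04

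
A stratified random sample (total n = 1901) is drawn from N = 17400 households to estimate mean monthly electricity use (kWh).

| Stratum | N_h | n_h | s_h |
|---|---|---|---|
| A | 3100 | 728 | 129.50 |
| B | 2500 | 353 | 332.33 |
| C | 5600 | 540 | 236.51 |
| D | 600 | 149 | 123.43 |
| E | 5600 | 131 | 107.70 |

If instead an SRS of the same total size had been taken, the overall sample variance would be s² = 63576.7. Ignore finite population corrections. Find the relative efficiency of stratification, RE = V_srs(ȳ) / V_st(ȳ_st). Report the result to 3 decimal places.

RE ≈ 1.229

V̂(ȳ_st) = Σ W_h² s_h²/n_h, with W_h = N_h/N and N = 17400:
  stratum A: (3100/17400)²·129.50²/728 = 0.731195
  stratum B: (2500/17400)²·332.33²/353 = 6.45871
  stratum C: (5600/17400)²·236.51²/540 = 10.7296
  stratum D: (600/17400)²·123.43²/149 = 0.121579
  stratum E: (5600/17400)²·107.70²/131 = 9.17144
V_st = 27.2125
V_srs = s²/n = 63576.7/1901 = 33.4438
Relative efficiency = V_srs / V_st = 33.4438/27.2125 = 1.2290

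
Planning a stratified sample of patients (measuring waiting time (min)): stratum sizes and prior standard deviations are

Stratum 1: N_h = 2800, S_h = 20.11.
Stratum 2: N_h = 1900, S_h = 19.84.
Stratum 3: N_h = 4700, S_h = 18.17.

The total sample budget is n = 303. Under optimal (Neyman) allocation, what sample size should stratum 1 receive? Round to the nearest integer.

Neyman allocation: n_h = n · N_h S_h / Σ N_i S_i, with n = 303.
  stratum 1: N_h·S_h = 2800·20.11 = 56308.00
  stratum 2: N_h·S_h = 1900·19.84 = 37696.00
  stratum 3: N_h·S_h = 4700·18.17 = 85399.00
Σ N_h S_h = 179403.00
n for stratum 1 = 303·56308.00/179403.00 = 95.101 → 95

95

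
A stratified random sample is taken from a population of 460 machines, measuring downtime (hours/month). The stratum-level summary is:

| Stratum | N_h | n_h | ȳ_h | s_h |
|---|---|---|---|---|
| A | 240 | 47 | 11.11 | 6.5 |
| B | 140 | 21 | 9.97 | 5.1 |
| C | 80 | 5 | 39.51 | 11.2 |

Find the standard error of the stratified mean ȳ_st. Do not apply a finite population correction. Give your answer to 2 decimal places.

SE(ȳ_st) ≈ 1.06

V̂(ȳ_st) = Σ W_h² s_h²/n_h, with W_h = N_h/N and N = 460:
  stratum A: (240/460)²·6.5²/47 = 0.244701
  stratum B: (140/460)²·5.1²/21 = 0.114726
  stratum C: (80/460)²·11.2²/5 = 0.758805
V̂(ȳ_st) = 1.11823
SE(ȳ_st) = √1.11823 = 1.05746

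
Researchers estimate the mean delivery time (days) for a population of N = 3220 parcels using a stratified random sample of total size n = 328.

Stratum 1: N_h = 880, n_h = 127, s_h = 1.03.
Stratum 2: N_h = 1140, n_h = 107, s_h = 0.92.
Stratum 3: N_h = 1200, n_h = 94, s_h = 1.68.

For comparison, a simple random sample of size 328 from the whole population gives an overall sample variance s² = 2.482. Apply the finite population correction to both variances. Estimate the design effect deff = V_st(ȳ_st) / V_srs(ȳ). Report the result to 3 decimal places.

V̂(ȳ_st) = Σ W_h² (1 − n_h/N_h) s_h²/n_h, with W_h = N_h/N and N = 3220:
  stratum 1: (880/3220)²·(1 − 127/880)·1.03²/127 = 0.000533871
  stratum 2: (1140/3220)²·(1 − 107/1140)·0.92²/107 = 0.000898432
  stratum 3: (1200/3220)²·(1 − 94/1200)·1.68²/94 = 0.0038434
V_st = 0.0052757
V_srs = (1 − 328/3220)·2.482/328 = 0.00679627
deff = V_st / V_srs = 0.0052757/0.00679627 = 0.7763

deff ≈ 0.776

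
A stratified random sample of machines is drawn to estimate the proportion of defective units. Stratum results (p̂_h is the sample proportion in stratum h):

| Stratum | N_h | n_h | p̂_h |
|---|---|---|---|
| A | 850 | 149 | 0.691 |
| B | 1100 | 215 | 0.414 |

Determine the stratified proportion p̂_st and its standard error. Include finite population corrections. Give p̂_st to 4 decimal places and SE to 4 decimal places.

N = 1950; stratum weights W_h = N_h/N.
p̂_st = Σ W_h p̂_h = (850·0.691 + 1100·0.414)/1950 = 0.53474
V̂(p̂_st) = Σ W_h² (1 − n_h/N_h) p̂_h(1−p̂_h)/(n_h−1):
  stratum A: (850/1950)²·(1 − 149/850)·0.691·0.309/148 = 0.00022607
  stratum B: (1100/1950)²·(1 − 215/1100)·0.414·0.586/214 = 0.000290236
V̂(p̂_st) = 0.000516306; SE = √V̂ = 0.0227224

p̂_st ≈ 0.5347, SE ≈ 0.0227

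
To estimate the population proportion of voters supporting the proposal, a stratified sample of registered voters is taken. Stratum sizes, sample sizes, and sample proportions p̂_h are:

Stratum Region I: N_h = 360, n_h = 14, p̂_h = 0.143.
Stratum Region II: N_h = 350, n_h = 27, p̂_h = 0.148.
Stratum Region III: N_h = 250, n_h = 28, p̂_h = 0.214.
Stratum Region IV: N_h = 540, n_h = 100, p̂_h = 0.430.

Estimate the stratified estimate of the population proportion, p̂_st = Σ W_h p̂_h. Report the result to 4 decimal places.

p̂_st ≈ 0.2593

N = 1500; stratum weights W_h = N_h/N.
p̂_st = Σ W_h p̂_h = (360·0.143 + 350·0.148 + 250·0.214 + 540·0.430)/1500 = 0.25932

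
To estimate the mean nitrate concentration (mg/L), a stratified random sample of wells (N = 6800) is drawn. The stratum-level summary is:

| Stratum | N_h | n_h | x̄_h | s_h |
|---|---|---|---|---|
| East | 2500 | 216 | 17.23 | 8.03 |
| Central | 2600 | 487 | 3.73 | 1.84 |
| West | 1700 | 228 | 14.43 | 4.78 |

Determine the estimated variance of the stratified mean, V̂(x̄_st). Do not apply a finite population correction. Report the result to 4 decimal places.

V̂(x̄_st) ≈ 0.0476

V̂(x̄_st) = Σ W_h² s_h²/n_h, with W_h = N_h/N and N = 6800:
  stratum East: (2500/6800)²·8.03²/216 = 0.0403496
  stratum Central: (2600/6800)²·1.84²/487 = 0.00101633
  stratum West: (1700/6800)²·4.78²/228 = 0.00626327
V̂(x̄_st) = 0.0476292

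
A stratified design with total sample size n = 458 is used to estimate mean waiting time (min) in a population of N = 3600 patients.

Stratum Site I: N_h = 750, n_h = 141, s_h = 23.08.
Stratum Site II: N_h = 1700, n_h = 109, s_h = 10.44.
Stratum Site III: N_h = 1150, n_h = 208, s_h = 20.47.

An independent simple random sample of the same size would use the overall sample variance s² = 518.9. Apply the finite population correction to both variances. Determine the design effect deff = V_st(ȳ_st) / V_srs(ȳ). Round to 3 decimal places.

V̂(ȳ_st) = Σ W_h² (1 − n_h/N_h) s_h²/n_h, with W_h = N_h/N and N = 3600:
  stratum Site I: (750/3600)²·(1 − 141/750)·23.08²/141 = 0.133145
  stratum Site II: (1700/3600)²·(1 − 109/1700)·10.44²/109 = 0.208684
  stratum Site III: (1150/3600)²·(1 − 208/1150)·20.47²/208 = 0.16839
V_st = 0.510219
V_srs = (1 − 458/3600)·518.9/458 = 0.988831
deff = V_st / V_srs = 0.510219/0.988831 = 0.5160

deff ≈ 0.516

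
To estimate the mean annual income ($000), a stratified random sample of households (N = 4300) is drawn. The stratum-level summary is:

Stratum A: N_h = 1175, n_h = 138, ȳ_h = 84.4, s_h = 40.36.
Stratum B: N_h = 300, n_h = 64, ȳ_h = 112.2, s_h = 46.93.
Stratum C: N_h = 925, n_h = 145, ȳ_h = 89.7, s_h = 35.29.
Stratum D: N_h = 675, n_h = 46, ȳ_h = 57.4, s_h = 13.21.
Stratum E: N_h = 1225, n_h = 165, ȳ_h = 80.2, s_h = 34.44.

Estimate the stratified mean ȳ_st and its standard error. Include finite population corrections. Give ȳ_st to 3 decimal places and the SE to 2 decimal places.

ȳ_st = Σ W_h ȳ_h = (1175·84.4 + 300·112.2 + 925·89.7 + 675·57.4 + 1225·80.2)/4300 = 82.04477
V̂(ȳ_st) = Σ W_h² (1 − n_h/N_h) s_h²/n_h, with W_h = N_h/N and N = 4300:
  stratum A: (1175/4300)²·(1 − 138/1175)·40.36²/138 = 0.777863
  stratum B: (300/4300)²·(1 − 64/300)·46.93²/64 = 0.13177
  stratum C: (925/4300)²·(1 − 145/925)·35.29²/145 = 0.335147
  stratum D: (675/4300)²·(1 − 46/675)·13.21²/46 = 0.0871095
  stratum E: (1225/4300)²·(1 − 165/1225)·34.44²/165 = 0.504833
V̂(ȳ_st) = 1.83672
SE(ȳ_st) = √1.83672 = 1.35526

ȳ_st ≈ 82.045, SE ≈ 1.36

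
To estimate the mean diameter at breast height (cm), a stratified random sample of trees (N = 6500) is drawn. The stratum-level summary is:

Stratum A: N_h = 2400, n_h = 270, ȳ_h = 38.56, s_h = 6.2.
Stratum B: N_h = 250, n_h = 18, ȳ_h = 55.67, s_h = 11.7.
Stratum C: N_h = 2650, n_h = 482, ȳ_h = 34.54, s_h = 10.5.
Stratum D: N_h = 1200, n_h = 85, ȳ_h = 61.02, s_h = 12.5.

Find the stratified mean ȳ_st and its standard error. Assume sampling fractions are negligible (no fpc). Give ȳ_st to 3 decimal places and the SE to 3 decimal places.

ȳ_st = Σ W_h ȳ_h = (2400·38.56 + 250·55.67 + 2650·34.54 + 1200·61.02)/6500 = 41.72562
V̂(ȳ_st) = Σ W_h² s_h²/n_h, with W_h = N_h/N and N = 6500:
  stratum A: (2400/6500)²·6.2²/270 = 0.0194095
  stratum B: (250/6500)²·11.7²/18 = 0.01125
  stratum C: (2650/6500)²·10.5²/482 = 0.0380186
  stratum D: (1200/6500)²·12.5²/85 = 0.0626523
V̂(ȳ_st) = 0.13133
SE(ȳ_st) = √0.13133 = 0.362395

ȳ_st ≈ 41.726, SE ≈ 0.362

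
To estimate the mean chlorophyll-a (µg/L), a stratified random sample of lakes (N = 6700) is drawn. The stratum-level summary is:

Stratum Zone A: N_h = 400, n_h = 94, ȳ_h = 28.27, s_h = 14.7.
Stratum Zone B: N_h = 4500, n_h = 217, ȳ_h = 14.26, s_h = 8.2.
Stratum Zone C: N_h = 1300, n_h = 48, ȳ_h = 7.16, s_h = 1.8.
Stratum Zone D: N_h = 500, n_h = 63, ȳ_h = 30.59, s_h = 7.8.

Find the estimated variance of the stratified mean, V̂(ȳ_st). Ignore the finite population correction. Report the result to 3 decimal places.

V̂(ȳ_st) ≈ 0.156

V̂(ȳ_st) = Σ W_h² s_h²/n_h, with W_h = N_h/N and N = 6700:
  stratum Zone A: (400/6700)²·14.7²/94 = 0.00819365
  stratum Zone B: (4500/6700)²·8.2²/217 = 0.139779
  stratum Zone C: (1300/6700)²·1.8²/48 = 0.00254121
  stratum Zone D: (500/6700)²·7.8²/63 = 0.00537823
V̂(ȳ_st) = 0.155893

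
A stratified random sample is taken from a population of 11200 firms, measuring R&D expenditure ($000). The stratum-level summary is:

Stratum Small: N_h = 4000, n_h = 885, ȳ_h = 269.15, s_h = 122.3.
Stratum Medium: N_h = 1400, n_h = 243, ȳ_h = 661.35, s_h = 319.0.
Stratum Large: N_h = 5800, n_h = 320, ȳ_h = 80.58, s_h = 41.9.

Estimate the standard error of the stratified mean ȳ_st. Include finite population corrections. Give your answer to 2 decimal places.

V̂(ȳ_st) = Σ W_h² (1 − n_h/N_h) s_h²/n_h, with W_h = N_h/N and N = 11200:
  stratum Small: (4000/11200)²·(1 − 885/4000)·122.3²/885 = 1.67877
  stratum Medium: (1400/11200)²·(1 − 243/1400)·319.0²/243 = 5.40755
  stratum Large: (5800/11200)²·(1 − 320/5800)·41.9²/320 = 1.39011
V̂(ȳ_st) = 8.47643
SE(ȳ_st) = √8.47643 = 2.91143

SE(ȳ_st) ≈ 2.91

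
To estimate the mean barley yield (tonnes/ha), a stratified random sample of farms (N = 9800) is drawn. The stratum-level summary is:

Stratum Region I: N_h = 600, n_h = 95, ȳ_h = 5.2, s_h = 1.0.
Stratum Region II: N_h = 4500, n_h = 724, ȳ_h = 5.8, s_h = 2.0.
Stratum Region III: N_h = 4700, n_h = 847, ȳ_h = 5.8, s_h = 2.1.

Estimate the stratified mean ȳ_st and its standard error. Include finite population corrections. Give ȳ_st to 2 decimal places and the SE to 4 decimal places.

ȳ_st ≈ 5.76, SE ≈ 0.0446

ȳ_st = Σ W_h ȳ_h = (600·5.2 + 4500·5.8 + 4700·5.8)/9800 = 5.76327
V̂(ȳ_st) = Σ W_h² (1 − n_h/N_h) s_h²/n_h, with W_h = N_h/N and N = 9800:
  stratum Region I: (600/9800)²·(1 − 95/600)·1.0²/95 = 3.32098e-05
  stratum Region II: (4500/9800)²·(1 − 724/4500)·2.0²/724 = 0.000977493
  stratum Region III: (4700/9800)²·(1 − 847/4700)·2.1²/847 = 0.000981748
V̂(ȳ_st) = 0.00199245
SE(ȳ_st) = √0.00199245 = 0.0446369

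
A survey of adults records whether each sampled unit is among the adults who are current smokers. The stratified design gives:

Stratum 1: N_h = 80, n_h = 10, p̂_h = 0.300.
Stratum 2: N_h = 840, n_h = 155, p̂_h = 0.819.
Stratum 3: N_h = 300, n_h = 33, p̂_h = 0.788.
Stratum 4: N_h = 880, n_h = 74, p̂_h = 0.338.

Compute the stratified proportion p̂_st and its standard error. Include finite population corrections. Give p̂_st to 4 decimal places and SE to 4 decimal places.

N = 2100; stratum weights W_h = N_h/N.
p̂_st = Σ W_h p̂_h = (80·0.300 + 840·0.819 + 300·0.788 + 880·0.338)/2100 = 0.59324
V̂(p̂_st) = Σ W_h² (1 − n_h/N_h) p̂_h(1−p̂_h)/(n_h−1):
  stratum 1: (80/2100)²·(1 − 10/80)·0.300·0.700/9 = 2.96296e-05
  stratum 2: (840/2100)²·(1 − 155/840)·0.819·0.181/154 = 0.000125595
  stratum 3: (300/2100)²·(1 − 33/300)·0.788·0.212/32 = 9.48213e-05
  stratum 4: (880/2100)²·(1 − 74/880)·0.338·0.662/73 = 0.000492982
V̂(p̂_st) = 0.000743028; SE = √V̂ = 0.0272585

p̂_st ≈ 0.5932, SE ≈ 0.0273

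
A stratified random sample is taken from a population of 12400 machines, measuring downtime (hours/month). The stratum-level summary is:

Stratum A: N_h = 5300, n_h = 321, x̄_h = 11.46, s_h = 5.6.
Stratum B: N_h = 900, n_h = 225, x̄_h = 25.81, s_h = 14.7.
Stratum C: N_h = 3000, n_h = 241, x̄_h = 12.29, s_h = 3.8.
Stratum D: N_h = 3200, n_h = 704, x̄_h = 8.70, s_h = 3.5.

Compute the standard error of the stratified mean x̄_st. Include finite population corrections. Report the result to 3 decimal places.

V̂(x̄_st) = Σ W_h² (1 − n_h/N_h) s_h²/n_h, with W_h = N_h/N and N = 12400:
  stratum A: (5300/12400)²·(1 − 321/5300)·5.6²/321 = 0.0167666
  stratum B: (900/12400)²·(1 − 225/900)·14.7²/225 = 0.0037945
  stratum C: (3000/12400)²·(1 − 241/3000)·3.8²/241 = 0.00322537
  stratum D: (3200/12400)²·(1 − 704/3200)·3.5²/704 = 0.000903888
V̂(x̄_st) = 0.0246904
SE(x̄_st) = √0.0246904 = 0.157132

SE(x̄_st) ≈ 0.157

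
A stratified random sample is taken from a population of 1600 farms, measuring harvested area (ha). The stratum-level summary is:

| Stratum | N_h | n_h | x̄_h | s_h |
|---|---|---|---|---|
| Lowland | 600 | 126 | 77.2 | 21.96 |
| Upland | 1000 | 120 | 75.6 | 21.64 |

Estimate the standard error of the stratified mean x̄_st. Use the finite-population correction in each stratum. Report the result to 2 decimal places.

SE(x̄_st) ≈ 1.33

V̂(x̄_st) = Σ W_h² (1 − n_h/N_h) s_h²/n_h, with W_h = N_h/N and N = 1600:
  stratum Lowland: (600/1600)²·(1 − 126/600)·21.96²/126 = 0.425191
  stratum Upland: (1000/1600)²·(1 − 120/1000)·21.64²/120 = 1.34145
V̂(x̄_st) = 1.76665
SE(x̄_st) = √1.76665 = 1.32915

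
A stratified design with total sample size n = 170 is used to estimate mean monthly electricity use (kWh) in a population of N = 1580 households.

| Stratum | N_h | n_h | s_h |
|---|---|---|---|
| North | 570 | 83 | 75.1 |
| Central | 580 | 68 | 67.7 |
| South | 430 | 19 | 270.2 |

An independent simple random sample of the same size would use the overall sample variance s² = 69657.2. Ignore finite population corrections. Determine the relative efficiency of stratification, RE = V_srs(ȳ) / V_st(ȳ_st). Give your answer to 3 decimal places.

RE ≈ 1.354

V̂(ȳ_st) = Σ W_h² s_h²/n_h, with W_h = N_h/N and N = 1580:
  stratum North: (570/1580)²·75.1²/83 = 8.84377
  stratum Central: (580/1580)²·67.7²/68 = 9.0826
  stratum South: (430/1580)²·270.2²/19 = 284.603
V_st = 302.53
V_srs = s²/n = 69657.2/170 = 409.748
Relative efficiency = V_srs / V_st = 409.748/302.53 = 1.3544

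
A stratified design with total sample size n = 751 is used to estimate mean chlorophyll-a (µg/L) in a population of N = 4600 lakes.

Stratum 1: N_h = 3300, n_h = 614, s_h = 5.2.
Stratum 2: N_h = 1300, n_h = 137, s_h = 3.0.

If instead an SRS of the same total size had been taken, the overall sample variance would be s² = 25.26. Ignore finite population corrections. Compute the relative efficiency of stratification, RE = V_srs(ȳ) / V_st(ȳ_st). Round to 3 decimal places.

V̂(ȳ_st) = Σ W_h² s_h²/n_h, with W_h = N_h/N and N = 4600:
  stratum 1: (3300/4600)²·5.2²/614 = 0.0226647
  stratum 2: (1300/4600)²·3.0²/137 = 0.00524678
V_st = 0.0279115
V_srs = s²/n = 25.26/751 = 0.0336352
Relative efficiency = V_srs / V_st = 0.0336352/0.0279115 = 1.2051

RE ≈ 1.205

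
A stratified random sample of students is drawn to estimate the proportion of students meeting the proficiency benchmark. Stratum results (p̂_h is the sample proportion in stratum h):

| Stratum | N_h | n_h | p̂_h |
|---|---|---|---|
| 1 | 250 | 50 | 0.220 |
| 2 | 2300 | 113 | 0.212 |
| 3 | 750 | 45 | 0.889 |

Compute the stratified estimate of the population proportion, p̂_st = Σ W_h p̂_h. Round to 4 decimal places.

p̂_st ≈ 0.3665

N = 3300; stratum weights W_h = N_h/N.
p̂_st = Σ W_h p̂_h = (250·0.220 + 2300·0.212 + 750·0.889)/3300 = 0.36647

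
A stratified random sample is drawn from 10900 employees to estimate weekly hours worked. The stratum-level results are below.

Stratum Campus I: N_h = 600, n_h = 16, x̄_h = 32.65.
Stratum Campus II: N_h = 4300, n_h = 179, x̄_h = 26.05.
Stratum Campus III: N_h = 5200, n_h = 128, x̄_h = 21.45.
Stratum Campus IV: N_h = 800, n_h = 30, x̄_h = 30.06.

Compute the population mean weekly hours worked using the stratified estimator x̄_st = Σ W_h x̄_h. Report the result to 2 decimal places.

N = Σ N_h = 10900. Stratum weights W_h = N_h/N.
x̄_st = (600·32.65 + 4300·26.05 + 5200·21.45 + 800·30.06) / 10900 = 24.5131

x̄_st ≈ 24.51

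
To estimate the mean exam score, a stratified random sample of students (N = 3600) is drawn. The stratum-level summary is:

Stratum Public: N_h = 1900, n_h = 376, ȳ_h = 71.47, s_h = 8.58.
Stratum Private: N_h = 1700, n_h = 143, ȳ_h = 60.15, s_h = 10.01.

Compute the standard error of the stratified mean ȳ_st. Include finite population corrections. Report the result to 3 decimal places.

SE(ȳ_st) ≈ 0.432

V̂(ȳ_st) = Σ W_h² (1 − n_h/N_h) s_h²/n_h, with W_h = N_h/N and N = 3600:
  stratum Public: (1900/3600)²·(1 − 376/1900)·8.58²/376 = 0.0437442
  stratum Private: (1700/3600)²·(1 − 143/1700)·10.01²/143 = 0.143108
V̂(ȳ_st) = 0.186852
SE(ȳ_st) = √0.186852 = 0.432264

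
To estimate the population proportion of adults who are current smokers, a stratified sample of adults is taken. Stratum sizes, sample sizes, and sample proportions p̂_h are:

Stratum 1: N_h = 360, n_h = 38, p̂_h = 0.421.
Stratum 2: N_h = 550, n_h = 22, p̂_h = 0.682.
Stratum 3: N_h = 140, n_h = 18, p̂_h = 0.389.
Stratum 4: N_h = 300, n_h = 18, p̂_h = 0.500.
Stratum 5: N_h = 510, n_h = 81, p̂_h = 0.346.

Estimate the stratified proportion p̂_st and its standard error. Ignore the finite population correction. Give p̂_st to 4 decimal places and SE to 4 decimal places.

p̂_st ≈ 0.4879, SE ≈ 0.0427

N = 1860; stratum weights W_h = N_h/N.
p̂_st = Σ W_h p̂_h = (360·0.421 + 550·0.682 + 140·0.389 + 300·0.500 + 510·0.346)/1860 = 0.48795
V̂(p̂_st) = Σ W_h² p̂_h(1−p̂_h)/(n_h−1):
  stratum 1: (360/1860)²·0.421·0.579/37 = 0.000246796
  stratum 2: (550/1860)²·0.682·0.318/21 = 0.000903008
  stratum 3: (140/1860)²·0.389·0.611/17 = 7.92086e-05
  stratum 4: (300/1860)²·0.500·0.500/17 = 0.000382567
  stratum 5: (510/1860)²·0.346·0.654/80 = 0.000212656
V̂(p̂_st) = 0.00182424; SE = √V̂ = 0.0427111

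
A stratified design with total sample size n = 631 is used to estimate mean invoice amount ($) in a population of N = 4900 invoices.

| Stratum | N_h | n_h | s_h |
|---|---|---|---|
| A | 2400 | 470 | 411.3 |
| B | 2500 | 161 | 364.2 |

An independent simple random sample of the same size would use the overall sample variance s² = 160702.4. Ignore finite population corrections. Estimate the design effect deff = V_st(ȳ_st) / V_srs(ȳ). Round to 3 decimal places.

deff ≈ 1.181

V̂(ȳ_st) = Σ W_h² s_h²/n_h, with W_h = N_h/N and N = 4900:
  stratum A: (2400/4900)²·411.3²/470 = 86.3475
  stratum B: (2500/4900)²·364.2²/161 = 214.458
V_st = 300.805
V_srs = s²/n = 160702.4/631 = 254.679
deff = V_st / V_srs = 300.805/254.679 = 1.1811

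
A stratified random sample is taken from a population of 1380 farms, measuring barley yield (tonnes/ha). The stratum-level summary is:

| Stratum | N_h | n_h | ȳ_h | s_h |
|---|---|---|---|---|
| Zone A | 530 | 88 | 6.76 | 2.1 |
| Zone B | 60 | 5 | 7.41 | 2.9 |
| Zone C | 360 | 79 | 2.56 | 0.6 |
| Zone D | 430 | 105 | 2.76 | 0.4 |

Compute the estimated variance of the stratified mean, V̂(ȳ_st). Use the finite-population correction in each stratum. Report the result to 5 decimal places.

V̂(ȳ_st) = Σ W_h² (1 − n_h/N_h) s_h²/n_h, with W_h = N_h/N and N = 1380:
  stratum Zone A: (530/1380)²·(1 − 88/530)·2.1²/88 = 0.00616447
  stratum Zone B: (60/1380)²·(1 − 5/60)·2.9²/5 = 0.00291462
  stratum Zone C: (360/1380)²·(1 − 79/360)·0.6²/79 = 0.000242062
  stratum Zone D: (430/1380)²·(1 − 105/430)·0.4²/105 = 0.000111821
V̂(ȳ_st) = 0.00943297

V̂(ȳ_st) ≈ 0.00943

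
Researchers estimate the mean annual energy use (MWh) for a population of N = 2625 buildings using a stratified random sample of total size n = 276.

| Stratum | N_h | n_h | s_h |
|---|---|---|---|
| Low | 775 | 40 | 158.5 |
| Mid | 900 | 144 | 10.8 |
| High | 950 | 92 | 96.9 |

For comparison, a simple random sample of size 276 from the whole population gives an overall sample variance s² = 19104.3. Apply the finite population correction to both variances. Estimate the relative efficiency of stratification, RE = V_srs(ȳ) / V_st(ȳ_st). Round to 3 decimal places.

RE ≈ 0.967

V̂(ȳ_st) = Σ W_h² (1 − n_h/N_h) s_h²/n_h, with W_h = N_h/N and N = 2625:
  stratum Low: (775/2625)²·(1 − 40/775)·158.5²/40 = 51.9193
  stratum Mid: (900/2625)²·(1 − 144/900)·10.8²/144 = 0.0799817
  stratum High: (950/2625)²·(1 − 92/950)·96.9²/92 = 12.0729
V_st = 64.0722
V_srs = (1 − 276/2625)·19104.3/276 = 61.9406
Relative efficiency = V_srs / V_st = 61.9406/64.0722 = 0.9667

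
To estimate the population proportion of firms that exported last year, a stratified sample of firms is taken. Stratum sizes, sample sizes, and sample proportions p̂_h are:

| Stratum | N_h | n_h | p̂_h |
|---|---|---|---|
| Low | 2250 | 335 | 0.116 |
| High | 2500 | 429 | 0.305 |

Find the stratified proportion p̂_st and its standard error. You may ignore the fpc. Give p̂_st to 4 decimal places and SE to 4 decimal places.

N = 4750; stratum weights W_h = N_h/N.
p̂_st = Σ W_h p̂_h = (2250·0.116 + 2500·0.305)/4750 = 0.21547
V̂(p̂_st) = Σ W_h² p̂_h(1−p̂_h)/(n_h−1):
  stratum Low: (2250/4750)²·0.116·0.884/334 = 6.88877e-05
  stratum High: (2500/4750)²·0.305·0.695/428 = 0.000137194
V̂(p̂_st) = 0.000206081; SE = √V̂ = 0.0143555

p̂_st ≈ 0.2155, SE ≈ 0.0144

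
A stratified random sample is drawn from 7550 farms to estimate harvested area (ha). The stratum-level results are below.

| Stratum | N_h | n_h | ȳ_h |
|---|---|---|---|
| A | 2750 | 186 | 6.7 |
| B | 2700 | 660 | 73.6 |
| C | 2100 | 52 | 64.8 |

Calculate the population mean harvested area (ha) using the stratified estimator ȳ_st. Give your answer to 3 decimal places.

ȳ_st ≈ 46.785

N = Σ N_h = 7550. Stratum weights W_h = N_h/N.
ȳ_st = (2750·6.7 + 2700·73.6 + 2100·64.8) / 7550 = 46.78477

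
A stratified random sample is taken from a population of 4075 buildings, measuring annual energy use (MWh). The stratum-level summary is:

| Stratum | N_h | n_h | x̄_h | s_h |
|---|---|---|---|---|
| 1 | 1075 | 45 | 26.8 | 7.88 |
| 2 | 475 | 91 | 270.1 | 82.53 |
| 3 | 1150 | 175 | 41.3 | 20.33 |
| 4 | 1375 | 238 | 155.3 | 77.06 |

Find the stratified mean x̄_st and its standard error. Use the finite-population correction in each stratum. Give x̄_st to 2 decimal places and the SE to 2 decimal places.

x̄_st ≈ 102.61, SE ≈ 1.85

x̄_st = Σ W_h x̄_h = (1075·26.8 + 475·270.1 + 1150·41.3 + 1375·155.3)/4075 = 102.61104
V̂(x̄_st) = Σ W_h² (1 − n_h/N_h) s_h²/n_h, with W_h = N_h/N and N = 4075:
  stratum 1: (1075/4075)²·(1 − 45/1075)·7.88²/45 = 0.092009
  stratum 2: (475/4075)²·(1 − 91/475)·82.53²/91 = 0.822152
  stratum 3: (1150/4075)²·(1 − 175/1150)·20.33²/175 = 0.159472
  stratum 4: (1375/4075)²·(1 − 238/1375)·77.06²/238 = 2.34903
V̂(x̄_st) = 3.42266
SE(x̄_st) = √3.42266 = 1.85004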